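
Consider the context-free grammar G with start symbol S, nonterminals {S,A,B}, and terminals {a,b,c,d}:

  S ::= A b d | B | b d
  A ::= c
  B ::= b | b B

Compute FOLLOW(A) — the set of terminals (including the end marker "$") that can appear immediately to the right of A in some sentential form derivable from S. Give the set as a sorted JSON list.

FIRST iteration:
pass 1:
  A via A→c: +{c}
  B via B→b: +{b}
  S via S→A b d: +{c}
  S via S→B: +{b}
  FIRST(S)={b,c}  FIRST(A)={c}  FIRST(B)={b}
pass 2: — fixpoint
  FIRST(S)={b,c}  FIRST(A)={c}  FIRST(B)={b}

FOLLOW iteration:
FOLLOW(S) := {$}
iter 1:
  S→A b d: FOLLOW(A) ⊇ FIRST(b) = {b}; new: +{b}
  S→B: FOLLOW(B) ⊇ FOLLOW(S) ⊇ {$}; new: +{$}
  FOLLOW[S]={$}  FOLLOW[A]={b}  FOLLOW[B]={$}
iter 2: done
  FOLLOW[S]={$}  FOLLOW[A]={b}  FOLLOW[B]={$}

FOLLOW(A) = ["b"]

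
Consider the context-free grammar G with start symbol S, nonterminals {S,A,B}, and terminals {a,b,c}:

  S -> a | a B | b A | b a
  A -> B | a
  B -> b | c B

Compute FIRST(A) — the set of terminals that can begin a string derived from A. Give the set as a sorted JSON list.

Compute FIRST by fixpoint:
[1]
  A via A→a: +{a}
  B via B→b: +{b}
  B via B→c B: +{c}
  S via S→a: +{a}
  S via S→b A: +{b}
  S: {a,b}  A: {a}  B: {b,c}
[2]
  A via A→B: +{b,c}
  S: {a,b}  A: {a,b,c}  B: {b,c}
[3] done
  S: {a,b}  A: {a,b,c}  B: {b,c}

FIRST(A) = ["a", "b", "c"]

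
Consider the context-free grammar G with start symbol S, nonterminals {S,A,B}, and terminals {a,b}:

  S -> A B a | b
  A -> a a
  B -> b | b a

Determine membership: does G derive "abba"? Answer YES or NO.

Convert to CNF:
  S -> A X2 | b
  A -> T0 T0
  B -> T1 T0 | b
  T0 -> a
  T1 -> b
  X2 -> B T0

CYK fill:
  [0..0]={T0}  "a"  orig:{}
  [1..1]={B,S,T1}  "b"  orig:{B,S}
  [2..2]={B,S,T1}  "b"  orig:{B,S}
  [3..3]={T0}  "a"  orig:{}
  [0..1]=∅  "ab"
  [1..2]=∅  "bb"
  [2..3]={B,X2}  "ba"  orig:{B}
  [0..2]=∅  "abb"
  [1..3]=∅  "bba"
  [0..3]=∅  "abba"

S ∉ T[0,3] ⇒ NO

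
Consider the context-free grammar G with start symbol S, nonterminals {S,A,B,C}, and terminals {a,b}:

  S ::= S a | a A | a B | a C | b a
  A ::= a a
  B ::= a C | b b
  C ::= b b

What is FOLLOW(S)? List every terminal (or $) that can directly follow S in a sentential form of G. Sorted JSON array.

Compute FIRST by fixpoint:
pass 1:
  A via A→a a: +{a}
  B via B→a C: +{a}
  B via B→b b: +{b}
  C via C→b b: +{b}
  S via S→a A: +{a}
  S via S→b a: +{b}
  S: {a,b}  A: {a}  B: {a,b}  C: {b}
pass 2: — fixpoint
  S: {a,b}  A: {a}  B: {a,b}  C: {b}

FOLLOW sets:
FOLLOW(S) := {$}
[1]
  S→S a: FOLLOW(S) ⊇ FIRST(a) = {a}; new: +{a}
  S→a A: FOLLOW(A) ⊇ FOLLOW(S) ⊇ {$,a}; new: +{$,a}
  S→a B: FOLLOW(B) ⊇ FOLLOW(S) ⊇ {$,a}; new: +{$,a}
  S→a C: FOLLOW(C) ⊇ FOLLOW(S) ⊇ {$,a}; new: +{$,a}
  FOLLOW[S]={$,a}  FOLLOW[A]={$,a}  FOLLOW[B]={$,a}  FOLLOW[C]={$,a}
[2] done
  FOLLOW[S]={$,a}  FOLLOW[A]={$,a}  FOLLOW[B]={$,a}  FOLLOW[C]={$,a}

FOLLOW(S) = ["$", "a"]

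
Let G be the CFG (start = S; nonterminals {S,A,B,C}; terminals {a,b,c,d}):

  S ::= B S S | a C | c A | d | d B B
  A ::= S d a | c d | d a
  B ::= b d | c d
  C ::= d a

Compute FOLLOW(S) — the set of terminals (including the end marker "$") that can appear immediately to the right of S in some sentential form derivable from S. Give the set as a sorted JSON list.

FIRST iteration:
pass 1:
  A via A→c d: +{c}
  A via A→d a: +{d}
  B via B→b d: +{b}
  B via B→c d: +{c}
  C via C→d a: +{d}
  S via S→B S S: +{b,c}
  S via S→a C: +{a}
  S via S→d: +{d}
  S: {a,b,c,d}  A: {c,d}  B: {b,c}  C: {d}
pass 2:
  A via A→S d a: +{a,b}
  S: {a,b,c,d}  A: {a,b,c,d}  B: {b,c}  C: {d}
pass 3: — fixpoint
  S: {a,b,c,d}  A: {a,b,c,d}  B: {b,c}  C: {d}

FOLLOW iteration:
FOLLOW(S) := {$}
round 1:
  A→S d a: FOLLOW(S) ⊇ FIRST(d) = {d}; new: +{d}
  S→B S S: FOLLOW(B) ⊇ FIRST(S) = {a,b,c,d}; new: +{a,b,c,d}
  S→B S S: FOLLOW(S) ⊇ FIRST(S) = {a,b,c,d}; new: +{a,b,c}
  S→a C: FOLLOW(C) ⊇ FOLLOW(S) ⊇ {$,a,b,c,d}; new: +{$,a,b,c,d}
  S→c A: FOLLOW(A) ⊇ FOLLOW(S) ⊇ {$,a,b,c,d}; new: +{$,a,b,c,d}
  S→d B B: FOLLOW(B) ⊇ FOLLOW(S) ⊇ {$,a,b,c,d}; new: +{$}
  FOLLOW[S]={$,a,b,c,d}  FOLLOW[A]={$,a,b,c,d}  FOLLOW[B]={$,a,b,c,d}  FOLLOW[C]={$,a,b,c,d}
round 2: (no change)
  FOLLOW[S]={$,a,b,c,d}  FOLLOW[A]={$,a,b,c,d}  FOLLOW[B]={$,a,b,c,d}  FOLLOW[C]={$,a,b,c,d}

FOLLOW(S) = ["$", "a", "b", "c", "d"]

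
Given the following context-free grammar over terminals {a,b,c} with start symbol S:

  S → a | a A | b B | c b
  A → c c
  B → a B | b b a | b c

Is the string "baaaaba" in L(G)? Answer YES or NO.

CNF form of G:
  S -> T0 T2 | T1 A | T2 B | a
  A -> T0 T0
  B -> T1 B | T2 T0 | T2 X3
  T0 -> c
  T1 -> a
  T2 -> b
  X3 -> T2 T1

Fill CYK table bottom-up:
  T[0,0] 'b' = {T2}  orig:{}
  T[1,1] 'a' = {S,T1}  orig:{S}
  T[2,2] 'a' = {S,T1}  orig:{S}
  T[3,3] 'a' = {S,T1}  orig:{S}
  T[4,4] 'a' = {S,T1}  orig:{S}
  T[5,5] 'b' = {T2}  orig:{}
  T[6,6] 'a' = {S,T1}  orig:{S}
  T[0,1] 'ba' = {X3}  orig:{}
  T[1,2] 'aa' = ∅
  T[2,3] 'aa' = ∅
  T[3,4] 'aa' = ∅
  T[4,5] 'ab' = ∅
  T[5,6] 'ba' = {X3}  orig:{}
  T[0,2] 'baa' = ∅
  T[1,3] 'aaa' = ∅
  T[2,4] 'aaa' = ∅
  T[3,5] 'aab' = ∅
  T[4,6] 'aba' = ∅
  T[0,3] 'baaa' = ∅
  T[1,4] 'aaaa' = ∅
  T[2,5] 'aaab' = ∅
  T[3,6] 'aaba' = ∅
  T[0,4] 'baaaa' = ∅
  T[1,5] 'aaaab' = ∅
  T[2,6] 'aaaba' = ∅
  T[0,5] 'baaaab' = ∅
  T[1,6] 'aaaaba' = ∅
  T[0,6] 'baaaaba' = ∅

S ∉ T[0,6] ⇒ NO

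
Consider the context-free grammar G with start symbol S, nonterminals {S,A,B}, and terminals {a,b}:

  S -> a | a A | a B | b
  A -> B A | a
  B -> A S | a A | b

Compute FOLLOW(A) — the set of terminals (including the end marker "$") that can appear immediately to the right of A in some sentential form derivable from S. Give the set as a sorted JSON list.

FIRST iteration:
pass 1:
  A via A→a: +{a}
  B via B→A S: +{a}
  B via B→b: +{b}
  S via S→a: +{a}
  S via S→b: +{b}
  FIRST(S)={a,b}  FIRST(A)={a}  FIRST(B)={a,b}
pass 2:
  A via A→B A: +{b}
  FIRST(S)={a,b}  FIRST(A)={a,b}  FIRST(B)={a,b}
pass 3: (stable)
  FIRST(S)={a,b}  FIRST(A)={a,b}  FIRST(B)={a,b}

Compute FOLLOW by fixpoint:
seed FOLLOW(S) with $
pass 1:
  A→B A: FOLLOW(B) ⊇ FIRST(A) = {a,b}; new: +{a,b}
  B→A S: FOLLOW(A) ⊇ FIRST(S) = {a,b}; new: +{a,b}
  B→A S: FOLLOW(S) ⊇ FOLLOW(B) ⊇ {a,b}; new: +{a,b}
  S→a A: FOLLOW(A) ⊇ FOLLOW(S) ⊇ {$,a,b}; new: +{$}
  S→a B: FOLLOW(B) ⊇ FOLLOW(S) ⊇ {$,a,b}; new: +{$}
  S: {$,a,b}  A: {$,a,b}  B: {$,a,b}
pass 2: — fixpoint
  S: {$,a,b}  A: {$,a,b}  B: {$,a,b}

FOLLOW(A) = ["$", "a", "b"]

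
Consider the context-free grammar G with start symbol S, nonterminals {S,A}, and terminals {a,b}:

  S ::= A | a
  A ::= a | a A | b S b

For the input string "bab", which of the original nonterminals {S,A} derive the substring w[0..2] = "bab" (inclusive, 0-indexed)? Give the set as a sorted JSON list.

Convert to CNF:
  S -> T0 A | T1 X3 | a
  A -> T0 A | T1 X2 | a
  T0 -> a
  T1 -> b
  X2 -> S T1
  X3 -> S T1

CYK table (by increasing span) — only the sub-triangle for w[0..2]:
  cell(0,0) b: {T1}  orig:{}
  cell(1,1) a: {A,S,T0}  orig:{A,S}
  cell(2,2) b: {T1}  orig:{}
  cell(0,1) ba: ∅
  cell(1,2) ab: {X2,X3}  orig:{}
  cell(0,2) bab: {A,S}

Original NTs in T[0,2] deriving "bab": ["A", "S"]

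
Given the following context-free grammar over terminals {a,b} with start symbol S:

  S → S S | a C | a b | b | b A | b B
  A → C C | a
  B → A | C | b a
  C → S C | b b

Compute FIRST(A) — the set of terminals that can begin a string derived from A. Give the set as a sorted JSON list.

FIRST iteration:
pass 1:
  A via A→a: +{a}
  B via B→A: +{a}
  B via B→b a: +{b}
  C via C→b b: +{b}
  S via S→a C: +{a}
  S via S→b: +{b}
  S: {a,b}  A: {a}  B: {a,b}  C: {b}
pass 2:
  A via A→C C: +{b}
  C via C→S C: +{a}
  S: {a,b}  A: {a,b}  B: {a,b}  C: {a,b}
pass 3: (no change)
  S: {a,b}  A: {a,b}  B: {a,b}  C: {a,b}

FIRST(A) = ["a", "b"]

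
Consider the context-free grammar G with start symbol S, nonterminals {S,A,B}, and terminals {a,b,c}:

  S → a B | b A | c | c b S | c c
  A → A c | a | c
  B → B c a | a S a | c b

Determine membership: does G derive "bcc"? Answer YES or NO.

CNF form of G:
  S -> T0 T0 | T0 X5 | T1 B | T2 A | c
  A -> A T0 | a | c
  B -> B X3 | T0 T2 | T1 X4
  T0 -> c
  T1 -> a
  T2 -> b
  X3 -> T0 T1
  X4 -> S T1
  X5 -> T2 S

CYK fill:
  cell(0,0) b: {T2}  orig:{}
  cell(1,1) c: {A,S,T0}  orig:{A,S}
  cell(2,2) c: {A,S,T0}  orig:{A,S}
  cell(0,1) bc: {S,X5}  orig:{S}
  cell(1,2) cc: {A,S}
  cell(0,2) bcc: {S,X5}  orig:{S}

S ∈ T[0,2] ⇒ YES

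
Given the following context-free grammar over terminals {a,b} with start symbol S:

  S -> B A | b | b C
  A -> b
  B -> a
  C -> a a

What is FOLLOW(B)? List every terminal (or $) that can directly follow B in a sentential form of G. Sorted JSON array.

Compute FIRST by fixpoint:
[1]
  A via A→b: +{b}
  B via B→a: +{a}
  C via C→a a: +{a}
  S via S→B A: +{a}
  S via S→b: +{b}
  FIRST(S)={a,b}  FIRST(A)={b}  FIRST(B)={a}  FIRST(C)={a}
[2] — fixpoint
  FIRST(S)={a,b}  FIRST(A)={b}  FIRST(B)={a}  FIRST(C)={a}

FOLLOW iteration:
FOLLOW(S) := {$}
iter 1:
  S→B A: FOLLOW(B) ⊇ FIRST(A) = {b}; new: +{b}
  S→B A: FOLLOW(A) ⊇ FOLLOW(S) ⊇ {$}; new: +{$}
  S→b C: FOLLOW(C) ⊇ FOLLOW(S) ⊇ {$}; new: +{$}
  FOLLOW(S)={$}  FOLLOW(A)={$}  FOLLOW(B)={b}  FOLLOW(C)={$}
iter 2: — fixpoint
  FOLLOW(S)={$}  FOLLOW(A)={$}  FOLLOW(B)={b}  FOLLOW(C)={$}

FOLLOW(B) = ["b"]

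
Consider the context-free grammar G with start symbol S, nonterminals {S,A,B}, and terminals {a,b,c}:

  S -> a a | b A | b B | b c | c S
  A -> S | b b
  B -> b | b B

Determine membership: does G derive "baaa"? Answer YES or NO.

CNF form of G:
  S -> T0 T0 | T1 A | T1 B | T1 T2 | T2 S
  A -> T0 T0 | T1 A | T1 B | T1 T1 | T1 T2 | T2 S
  B -> T1 B | b
  T0 -> a
  T1 -> b
  T2 -> c

CYK table (by increasing span):
  [0..0]={B,T1}  "b"  orig:{B}
  [1..1]={T0}  "a"  orig:{}
  [2..2]={T0}  "a"  orig:{}
  [3..3]={T0}  "a"  orig:{}
  [0..1]=∅  "ba"
  [1..2]={A,S}  "aa"
  [2..3]={A,S}  "aa"
  [0..2]={A,S}  "baa"
  [1..3]=∅  "aaa"
  [0..3]=∅  "baaa"

S ∉ T[0,3] ⇒ NO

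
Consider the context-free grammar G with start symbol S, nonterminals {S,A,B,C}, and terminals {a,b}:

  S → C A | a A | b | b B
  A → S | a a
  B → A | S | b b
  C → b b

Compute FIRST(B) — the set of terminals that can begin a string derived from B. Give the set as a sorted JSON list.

Compute FIRST by fixpoint:
pass 1:
  A via A→a a: +{a}
  B via B→A: +{a}
  B via B→b b: +{b}
  C via C→b b: +{b}
  S via S→C A: +{b}
  S via S→a A: +{a}
  FIRST(S)={a,b}  FIRST(A)={a}  FIRST(B)={a,b}  FIRST(C)={b}
pass 2:
  A via A→S: +{b}
  FIRST(S)={a,b}  FIRST(A)={a,b}  FIRST(B)={a,b}  FIRST(C)={b}
pass 3: — fixpoint
  FIRST(S)={a,b}  FIRST(A)={a,b}  FIRST(B)={a,b}  FIRST(C)={b}

FIRST(B) = ["a", "b"]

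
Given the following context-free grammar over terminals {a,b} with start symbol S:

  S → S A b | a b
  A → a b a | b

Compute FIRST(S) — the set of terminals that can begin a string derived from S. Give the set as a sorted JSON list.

FIRST sets, iterate to fixpoint:
round 1:
  A via A→a b a: +{a}
  A via A→b: +{b}
  S via S→a b: +{a}
  FIRST(S)={a}  FIRST(A)={a,b}
round 2: (no change)
  FIRST(S)={a}  FIRST(A)={a,b}

FIRST(S) = ["a"]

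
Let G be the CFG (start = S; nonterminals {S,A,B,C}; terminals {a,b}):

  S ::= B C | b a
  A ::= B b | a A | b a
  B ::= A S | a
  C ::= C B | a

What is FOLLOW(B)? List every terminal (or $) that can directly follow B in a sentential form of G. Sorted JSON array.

Compute FIRST by fixpoint:
round 1:
  A via A→a A: +{a}
  A via A→b a: +{b}
  B via B→A S: +{a,b}
  C via C→a: +{a}
  S via S→B C: +{a,b}
  FIRST[S]={a,b}  FIRST[A]={a,b}  FIRST[B]={a,b}  FIRST[C]={a}
round 2: (stable)
  FIRST[S]={a,b}  FIRST[A]={a,b}  FIRST[B]={a,b}  FIRST[C]={a}

FOLLOW iteration:
FOLLOW(S) := {$}
round 1:
  A→B b: FOLLOW(B) ⊇ FIRST(b) = {b}; new: +{b}
  B→A S: FOLLOW(A) ⊇ FIRST(S) = {a,b}; new: +{a,b}
  B→A S: FOLLOW(S) ⊇ FOLLOW(B) ⊇ {b}; new: +{b}
  C→C B: FOLLOW(C) ⊇ FIRST(B) = {a,b}; new: +{a,b}
  C→C B: FOLLOW(B) ⊇ FOLLOW(C) ⊇ {a,b}; new: +{a}
  S→B C: FOLLOW(C) ⊇ FOLLOW(S) ⊇ {$,b}; new: +{$}
  FOLLOW[S]={$,b}  FOLLOW[A]={a,b}  FOLLOW[B]={a,b}  FOLLOW[C]={$,a,b}
round 2:
  B→A S: FOLLOW(S) ⊇ FOLLOW(B) ⊇ {a,b}; new: +{a}
  C→C B: FOLLOW(B) ⊇ FOLLOW(C) ⊇ {$,a,b}; new: +{$}
  FOLLOW[S]={$,a,b}  FOLLOW[A]={a,b}  FOLLOW[B]={$,a,b}  FOLLOW[C]={$,a,b}
round 3: done
  FOLLOW[S]={$,a,b}  FOLLOW[A]={a,b}  FOLLOW[B]={$,a,b}  FOLLOW[C]={$,a,b}

FOLLOW(B) = ["$", "a", "b"]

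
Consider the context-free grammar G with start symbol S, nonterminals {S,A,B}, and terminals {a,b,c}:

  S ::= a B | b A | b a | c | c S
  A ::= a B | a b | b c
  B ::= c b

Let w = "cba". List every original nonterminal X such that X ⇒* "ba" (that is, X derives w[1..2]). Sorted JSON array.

Convert to CNF:
  S -> T0 B | T1 A | T1 T0 | T2 S | c
  A -> T0 B | T0 T1 | T1 T2
  B -> T2 T1
  T0 -> a
  T1 -> b
  T2 -> c

CYK fill — only the sub-triangle for w[1..2]:
  cell(1,1) b: {T1}  orig:{}
  cell(2,2) a: {T0}  orig:{}
  cell(1,2) ba: {S}

Original NTs in T[1,2] deriving "ba": ["S"]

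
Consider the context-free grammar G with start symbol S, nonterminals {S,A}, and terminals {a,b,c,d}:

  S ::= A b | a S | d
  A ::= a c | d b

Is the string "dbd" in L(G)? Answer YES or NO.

Convert to CNF:
  S -> A T3 | T0 S | d
  A -> T0 T1 | T2 T3
  T0 -> a
  T1 -> c
  T2 -> d
  T3 -> b

Fill CYK table bottom-up:
  [0..0]={S,T2}  "d"  orig:{S}
  [1..1]={T3}  "b"  orig:{}
  [2..2]={S,T2}  "d"  orig:{S}
  [0..1]={A}  "db"
  [1..2]=∅  "bd"
  [0..2]=∅  "dbd"

S ∉ T[0,2] ⇒ NO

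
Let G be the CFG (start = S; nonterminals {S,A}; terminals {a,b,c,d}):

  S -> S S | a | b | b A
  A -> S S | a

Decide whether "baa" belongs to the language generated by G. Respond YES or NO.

CNF form of G:
  S -> S S | T0 A | a | b
  A -> S S | a
  T0 -> b

Fill CYK table bottom-up:
  cell(0,0) b: {S,T0}  orig:{S}
  cell(1,1) a: {A,S}
  cell(2,2) a: {A,S}
  cell(0,1) ba: {A,S}
  cell(1,2) aa: {A,S}
  cell(0,2) baa: {A,S}

S ∈ T[0,2] ⇒ YES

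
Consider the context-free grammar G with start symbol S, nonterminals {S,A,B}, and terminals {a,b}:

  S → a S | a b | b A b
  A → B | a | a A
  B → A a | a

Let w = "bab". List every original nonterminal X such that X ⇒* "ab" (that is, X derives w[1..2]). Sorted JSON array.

Convert to CNF:
  S -> T0 S | T0 T1 | T1 X2
  A -> A T0 | T0 A | a
  B -> A T0 | a
  T0 -> a
  T1 -> b
  X2 -> A T1

CYK fill (cells [i..j] with 1 ≤ i ≤ j ≤ 2 only):
  [1..1]={A,B,T0}  "a"  orig:{A,B}
  [2..2]={T1}  "b"  orig:{}
  [1..2]={S,X2}  "ab"  orig:{S}

Original NTs in T[1,2] deriving "ab": ["S"]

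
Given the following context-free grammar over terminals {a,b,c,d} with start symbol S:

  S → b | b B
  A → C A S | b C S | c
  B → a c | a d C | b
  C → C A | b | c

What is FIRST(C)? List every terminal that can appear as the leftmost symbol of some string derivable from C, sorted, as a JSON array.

FIRST iteration:
pass 1:
  A via A→b C S: +{b}
  A via A→c: +{c}
  B via B→a c: +{a}
  B via B→b: +{b}
  C via C→b: +{b}
  C via C→c: +{c}
  S via S→b: +{b}
  FIRST[S]={b}  FIRST[A]={b,c}  FIRST[B]={a,b}  FIRST[C]={b,c}
pass 2: (stable)
  FIRST[S]={b}  FIRST[A]={b,c}  FIRST[B]={a,b}  FIRST[C]={b,c}

FIRST(C) = ["b", "c"]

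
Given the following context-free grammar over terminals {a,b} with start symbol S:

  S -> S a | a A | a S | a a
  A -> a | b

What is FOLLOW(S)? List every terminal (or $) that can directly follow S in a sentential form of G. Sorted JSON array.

FIRST iteration:
[1]
  A via A→a: +{a}
  A via A→b: +{b}
  S via S→a A: +{a}
  FIRST[S]={a}  FIRST[A]={a,b}
[2] done
  FIRST[S]={a}  FIRST[A]={a,b}

FOLLOW sets:
seed FOLLOW(S) with $
round 1:
  S→S a: FOLLOW(S) ⊇ FIRST(a) = {a}; new: +{a}
  S→a A: FOLLOW(A) ⊇ FOLLOW(S) ⊇ {$,a}; new: +{$,a}
  S: {$,a}  A: {$,a}
round 2: (no change)
  S: {$,a}  A: {$,a}

FOLLOW(S) = ["$", "a"]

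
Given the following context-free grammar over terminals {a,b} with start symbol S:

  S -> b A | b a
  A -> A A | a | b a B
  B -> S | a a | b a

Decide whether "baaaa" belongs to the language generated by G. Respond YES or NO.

CNF form of G:
  S -> T0 A | T0 T1
  A -> A A | T0 X2 | a
  B -> T0 A | T0 T1 | T1 T1
  T0 -> b
  T1 -> a
  X2 -> T1 B

CYK fill:
  cell(0,0) b: {T0}  orig:{}
  cell(1,1) a: {A,T1}  orig:{A}
  cell(2,2) a: {A,T1}  orig:{A}
  cell(3,3) a: {A,T1}  orig:{A}
  cell(4,4) a: {A,T1}  orig:{A}
  cell(0,1) ba: {B,S}
  cell(1,2) aa: {A,B}
  cell(2,3) aa: {A,B}
  cell(3,4) aa: {A,B}
  cell(0,2) baa: {B,S}
  cell(1,3) aaa: {A,X2}  orig:{A}
  cell(2,4) aaa: {A,X2}  orig:{A}
  cell(0,3) baaa: {A,B,S}
  cell(1,4) aaaa: {A}
  cell(0,4) baaaa: {A,B,S}

S ∈ T[0,4] ⇒ YES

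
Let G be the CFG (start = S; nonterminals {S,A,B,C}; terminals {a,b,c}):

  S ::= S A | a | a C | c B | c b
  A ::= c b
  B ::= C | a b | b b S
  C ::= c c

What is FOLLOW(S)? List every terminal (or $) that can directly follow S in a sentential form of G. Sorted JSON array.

FIRST sets, iterate to fixpoint:
pass 1:
  A via A→c b: +{c}
  B via B→a b: +{a}
  B via B→b b S: +{b}
  C via C→c c: +{c}
  S via S→a: +{a}
  S via S→c B: +{c}
  FIRST(S)={a,c}  FIRST(A)={c}  FIRST(B)={a,b}  FIRST(C)={c}
pass 2:
  B via B→C: +{c}
  FIRST(S)={a,c}  FIRST(A)={c}  FIRST(B)={a,b,c}  FIRST(C)={c}
pass 3: done
  FIRST(S)={a,c}  FIRST(A)={c}  FIRST(B)={a,b,c}  FIRST(C)={c}

FOLLOW iteration:
initialize: $ ∈ FOLLOW(S)
round 1:
  S→S A: FOLLOW(S) ⊇ FIRST(A) = {c}; new: +{c}
  S→S A: FOLLOW(A) ⊇ FOLLOW(S) ⊇ {$,c}; new: +{$,c}
  S→a C: FOLLOW(C) ⊇ FOLLOW(S) ⊇ {$,c}; new: +{$,c}
  S→c B: FOLLOW(B) ⊇ FOLLOW(S) ⊇ {$,c}; new: +{$,c}
  FOLLOW[S]={$,c}  FOLLOW[A]={$,c}  FOLLOW[B]={$,c}  FOLLOW[C]={$,c}
round 2: done
  FOLLOW[S]={$,c}  FOLLOW[A]={$,c}  FOLLOW[B]={$,c}  FOLLOW[C]={$,c}

FOLLOW(S) = ["$", "c"]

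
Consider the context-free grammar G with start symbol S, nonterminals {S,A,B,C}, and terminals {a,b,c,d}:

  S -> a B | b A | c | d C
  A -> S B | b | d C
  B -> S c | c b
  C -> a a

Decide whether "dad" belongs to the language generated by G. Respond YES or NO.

CNF form of G:
  S -> T0 C | T2 A | T3 B | c
  A -> S B | T0 C | b
  B -> S T1 | T1 T2
  C -> T3 T3
  T0 -> d
  T1 -> c
  T2 -> b
  T3 -> a

CYK fill:
  cell(0,0) d: {T0}  orig:{}
  cell(1,1) a: {T3}  orig:{}
  cell(2,2) d: {T0}  orig:{}
  cell(0,1) da: ∅
  cell(1,2) ad: ∅
  cell(0,2) dad: ∅

S ∉ T[0,2] ⇒ NO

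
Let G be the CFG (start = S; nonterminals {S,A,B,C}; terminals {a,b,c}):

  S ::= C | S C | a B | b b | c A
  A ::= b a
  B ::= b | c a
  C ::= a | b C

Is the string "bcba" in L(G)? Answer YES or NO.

Convert to CNF:
  S -> S C | T0 C | T0 T0 | T1 B | T2 A | a
  A -> T0 T1
  B -> T2 T1 | b
  C -> T0 C | a
  T0 -> b
  T1 -> a
  T2 -> c

Fill CYK table bottom-up:
  cell(0,0) b: {B,T0}  orig:{B}
  cell(1,1) c: {T2}  orig:{}
  cell(2,2) b: {B,T0}  orig:{B}
  cell(3,3) a: {C,S,T1}  orig:{C,S}
  cell(0,1) bc: ∅
  cell(1,2) cb: ∅
  cell(2,3) ba: {A,C,S}
  cell(0,2) bcb: ∅
  cell(1,3) cba: {S}
  cell(0,3) bcba: ∅

S ∉ T[0,3] ⇒ NO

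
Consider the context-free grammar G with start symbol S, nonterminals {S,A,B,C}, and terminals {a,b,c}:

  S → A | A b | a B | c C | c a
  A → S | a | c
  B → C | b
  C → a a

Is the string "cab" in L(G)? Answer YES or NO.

CNF form of G:
  S -> A T0 | T1 B | T2 C | T2 T1 | a | c
  A -> A T0 | T1 B | T2 C | T2 T1 | a | c
  B -> T1 T1 | b
  C -> T1 T1
  T0 -> b
  T1 -> a
  T2 -> c

Fill CYK table bottom-up:
  T[0,0] 'c' = {A,S,T2}  orig:{A,S}
  T[1,1] 'a' = {A,S,T1}  orig:{A,S}
  T[2,2] 'b' = {B,T0}  orig:{B}
  T[0,1] 'ca' = {A,S}
  T[1,2] 'ab' = {A,S}
  T[0,2] 'cab' = {A,S}

S ∈ T[0,2] ⇒ YES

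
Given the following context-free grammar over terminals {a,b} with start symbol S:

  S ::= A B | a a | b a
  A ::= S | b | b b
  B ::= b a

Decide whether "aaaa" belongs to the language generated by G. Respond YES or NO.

Convert to CNF:
  S -> A B | T0 T0 | T1 T0
  A -> A B | T0 T0 | T1 T0 | T1 T1 | b
  B -> T1 T0
  T0 -> a
  T1 -> b

CYK table (by increasing span):
  [0..0]={T0}  "a"  orig:{}
  [1..1]={T0}  "a"  orig:{}
  [2..2]={T0}  "a"  orig:{}
  [3..3]={T0}  "a"  orig:{}
  [0..1]={A,S}  "aa"
  [1..2]={A,S}  "aa"
  [2..3]={A,S}  "aa"
  [0..2]=∅  "aaa"
  [1..3]=∅  "aaa"
  [0..3]=∅  "aaaa"

S ∉ T[0,3] ⇒ NO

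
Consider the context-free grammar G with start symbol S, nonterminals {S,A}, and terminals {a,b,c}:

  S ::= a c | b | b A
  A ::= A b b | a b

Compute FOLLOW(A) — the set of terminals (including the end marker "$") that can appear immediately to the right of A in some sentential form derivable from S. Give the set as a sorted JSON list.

FIRST sets, iterate to fixpoint:
iter 1:
  A via A→a b: +{a}
  S via S→a c: +{a}
  S via S→b: +{b}
  FIRST(S)={a,b}  FIRST(A)={a}
iter 2: (no change)
  FIRST(S)={a,b}  FIRST(A)={a}

FOLLOW sets:
initialize: $ ∈ FOLLOW(S)
round 1:
  A→A b b: FOLLOW(A) ⊇ FIRST(b) = {b}; new: +{b}
  S→b A: FOLLOW(A) ⊇ FOLLOW(S) ⊇ {$}; new: +{$}
  S: {$}  A: {$,b}
round 2: — fixpoint
  S: {$}  A: {$,b}

FOLLOW(A) = ["$", "b"]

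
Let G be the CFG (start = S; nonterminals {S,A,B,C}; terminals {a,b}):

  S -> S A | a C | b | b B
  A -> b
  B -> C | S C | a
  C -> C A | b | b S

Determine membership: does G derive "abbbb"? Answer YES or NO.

CNF form of G:
  S -> S A | T0 B | T1 C | b
  A -> b
  B -> C A | S C | T0 S | a | b
  C -> C A | T0 S | b
  T0 -> b
  T1 -> a

Fill CYK table bottom-up:
  [0..0]={B,T1}  "a"  orig:{B}
  [1..1]={A,B,C,S,T0}  "b"  orig:{A,B,C,S}
  [2..2]={A,B,C,S,T0}  "b"  orig:{A,B,C,S}
  [3..3]={A,B,C,S,T0}  "b"  orig:{A,B,C,S}
  [4..4]={A,B,C,S,T0}  "b"  orig:{A,B,C,S}
  [0..1]={S}  "ab"
  [1..2]={B,C,S}  "bb"
  [2..3]={B,C,S}  "bb"
  [3..4]={B,C,S}  "bb"
  [0..2]={B,S}  "abb"
  [1..3]={B,C,S}  "bbb"
  [2..4]={B,C,S}  "bbb"
  [0..3]={B,S}  "abbb"
  [1..4]={B,C,S}  "bbbb"
  [0..4]={B,S}  "abbbb"

S ∈ T[0,4] ⇒ YES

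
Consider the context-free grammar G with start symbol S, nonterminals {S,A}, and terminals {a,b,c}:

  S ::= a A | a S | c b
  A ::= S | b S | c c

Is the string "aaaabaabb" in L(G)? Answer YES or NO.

Convert to CNF:
  S -> T0 A | T0 S | T2 T1
  A -> T0 A | T0 S | T1 S | T2 T1 | T2 T2
  T0 -> a
  T1 -> b
  T2 -> c

CYK fill:
  cell(0,0) a: {T0}  orig:{}
  cell(1,1) a: {T0}  orig:{}
  cell(2,2) a: {T0}  orig:{}
  cell(3,3) a: {T0}  orig:{}
  cell(4,4) b: {T1}  orig:{}
  cell(5,5) a: {T0}  orig:{}
  cell(6,6) a: {T0}  orig:{}
  cell(7,7) b: {T1}  orig:{}
  cell(8,8) b: {T1}  orig:{}
  cell(0,1) aa: ∅
  cell(1,2) aa: ∅
  cell(2,3) aa: ∅
  cell(3,4) ab: ∅
  cell(4,5) ba: ∅
  cell(5,6) aa: ∅
  cell(6,7) ab: ∅
  cell(7,8) bb: ∅
  cell(0,2) aaa: ∅
  cell(1,3) aaa: ∅
  cell(2,4) aab: ∅
  cell(3,5) aba: ∅
  cell(4,6) baa: ∅
  cell(5,7) aab: ∅
  cell(6,8) abb: ∅
  cell(0,3) aaaa: ∅
  cell(1,4) aaab: ∅
  cell(2,5) aaba: ∅
  cell(3,6) abaa: ∅
  cell(4,7) baab: ∅
  cell(5,8) aabb: ∅
  cell(0,4) aaaab: ∅
  cell(1,5) aaaba: ∅
  cell(2,6) aabaa: ∅
  cell(3,7) abaab: ∅
  cell(4,8) baabb: ∅
  cell(0,5) aaaaba: ∅
  cell(1,6) aaabaa: ∅
  cell(2,7) aabaab: ∅
  cell(3,8) abaabb: ∅
  cell(0,6) aaaabaa: ∅
  cell(1,7) aaabaab: ∅
  cell(2,8) aabaabb: ∅
  cell(0,7) aaaabaab: ∅
  cell(1,8) aaabaabb: ∅
  cell(0,8) aaaabaabb: ∅

S ∉ T[0,8] ⇒ NO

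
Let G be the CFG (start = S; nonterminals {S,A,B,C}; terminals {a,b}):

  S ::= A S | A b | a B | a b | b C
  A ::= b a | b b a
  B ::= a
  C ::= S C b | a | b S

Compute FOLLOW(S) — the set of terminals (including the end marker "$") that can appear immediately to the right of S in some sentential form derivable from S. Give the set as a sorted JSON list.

Compute FIRST by fixpoint:
[1]
  A via A→b a: +{b}
  B via B→a: +{a}
  C via C→a: +{a}
  C via C→b S: +{b}
  S via S→A S: +{b}
  S via S→a B: +{a}
  FIRST[S]={a,b}  FIRST[A]={b}  FIRST[B]={a}  FIRST[C]={a,b}
[2] (stable)
  FIRST[S]={a,b}  FIRST[A]={b}  FIRST[B]={a}  FIRST[C]={a,b}

Compute FOLLOW by fixpoint:
initialize: $ ∈ FOLLOW(S)
round 1:
  C→S C b: FOLLOW(S) ⊇ FIRST(C) = {a,b}; new: +{a,b}
  C→S C b: FOLLOW(C) ⊇ FIRST(b) = {b}; new: +{b}
  S→A S: FOLLOW(A) ⊇ FIRST(S) = {a,b}; new: +{a,b}
  S→a B: FOLLOW(B) ⊇ FOLLOW(S) ⊇ {$,a,b}; new: +{$,a,b}
  S→b C: FOLLOW(C) ⊇ FOLLOW(S) ⊇ {$,a,b}; new: +{$,a}
  FOLLOW(S)={$,a,b}  FOLLOW(A)={a,b}  FOLLOW(B)={$,a,b}  FOLLOW(C)={$,a,b}
round 2: done
  FOLLOW(S)={$,a,b}  FOLLOW(A)={a,b}  FOLLOW(B)={$,a,b}  FOLLOW(C)={$,a,b}

FOLLOW(S) = ["$", "a", "b"]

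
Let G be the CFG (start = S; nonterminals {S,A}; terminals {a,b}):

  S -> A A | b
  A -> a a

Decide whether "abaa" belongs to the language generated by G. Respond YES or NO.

CNF form of G:
  S -> A A | b
  A -> T0 T0
  T0 -> a

CYK fill:
  [0..0]={T0}  "a"  orig:{}
  [1..1]={S}  "b"
  [2..2]={T0}  "a"  orig:{}
  [3..3]={T0}  "a"  orig:{}
  [0..1]=∅  "ab"
  [1..2]=∅  "ba"
  [2..3]={A}  "aa"
  [0..2]=∅  "aba"
  [1..3]=∅  "baa"
  [0..3]=∅  "abaa"

S ∉ T[0,3] ⇒ NO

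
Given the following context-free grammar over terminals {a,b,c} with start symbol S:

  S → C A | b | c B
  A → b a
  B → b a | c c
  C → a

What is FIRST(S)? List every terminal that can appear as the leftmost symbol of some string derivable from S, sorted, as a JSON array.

FIRST sets, iterate to fixpoint:
[1]
  A via A→b a: +{b}
  B via B→b a: +{b}
  B via B→c c: +{c}
  C via C→a: +{a}
  S via S→C A: +{a}
  S via S→b: +{b}
  S via S→c B: +{c}
  FIRST(S)={a,b,c}  FIRST(A)={b}  FIRST(B)={b,c}  FIRST(C)={a}
[2] — fixpoint
  FIRST(S)={a,b,c}  FIRST(A)={b}  FIRST(B)={b,c}  FIRST(C)={a}

FIRST(S) = ["a", "b", "c"]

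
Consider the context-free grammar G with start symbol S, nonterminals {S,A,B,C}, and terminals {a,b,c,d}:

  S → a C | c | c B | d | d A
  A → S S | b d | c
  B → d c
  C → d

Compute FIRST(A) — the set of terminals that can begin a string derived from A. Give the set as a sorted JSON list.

FIRST sets, iterate to fixpoint:
round 1:
  A via A→b d: +{b}
  A via A→c: +{c}
  B via B→d c: +{d}
  C via C→d: +{d}
  S via S→a C: +{a}
  S via S→c: +{c}
  S via S→d: +{d}
  FIRST[S]={a,c,d}  FIRST[A]={b,c}  FIRST[B]={d}  FIRST[C]={d}
round 2:
  A via A→S S: +{a,d}
  FIRST[S]={a,c,d}  FIRST[A]={a,b,c,d}  FIRST[B]={d}  FIRST[C]={d}
round 3: done
  FIRST[S]={a,c,d}  FIRST[A]={a,b,c,d}  FIRST[B]={d}  FIRST[C]={d}

FIRST(A) = ["a", "b", "c", "d"]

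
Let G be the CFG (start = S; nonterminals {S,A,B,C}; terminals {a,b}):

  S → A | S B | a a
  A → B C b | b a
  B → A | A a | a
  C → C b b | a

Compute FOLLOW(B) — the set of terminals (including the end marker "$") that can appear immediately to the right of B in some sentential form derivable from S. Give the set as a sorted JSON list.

Compute FIRST by fixpoint:
[1]
  A via A→b a: +{b}
  B via B→A: +{b}
  B via B→a: +{a}
  C via C→a: +{a}
  S via S→A: +{b}
  S via S→a a: +{a}
  S: {a,b}  A: {b}  B: {a,b}  C: {a}
[2]
  A via A→B C b: +{a}
  S: {a,b}  A: {a,b}  B: {a,b}  C: {a}
[3] — fixpoint
  S: {a,b}  A: {a,b}  B: {a,b}  C: {a}

FOLLOW iteration:
seed FOLLOW(S) with $
pass 1:
  A→B C b: FOLLOW(B) ⊇ FIRST(C) = {a}; new: +{a}
  A→B C b: FOLLOW(C) ⊇ FIRST(b) = {b}; new: +{b}
  B→A: FOLLOW(A) ⊇ FOLLOW(B) ⊇ {a}; new: +{a}
  S→A: FOLLOW(A) ⊇ FOLLOW(S) ⊇ {$}; new: +{$}
  S→S B: FOLLOW(S) ⊇ FIRST(B) = {a,b}; new: +{a,b}
  S→S B: FOLLOW(B) ⊇ FOLLOW(S) ⊇ {$,a,b}; new: +{$,b}
  FOLLOW[S]={$,a,b}  FOLLOW[A]={$,a}  FOLLOW[B]={$,a,b}  FOLLOW[C]={b}
pass 2:
  B→A: FOLLOW(A) ⊇ FOLLOW(B) ⊇ {$,a,b}; new: +{b}
  FOLLOW[S]={$,a,b}  FOLLOW[A]={$,a,b}  FOLLOW[B]={$,a,b}  FOLLOW[C]={b}
pass 3: — fixpoint
  FOLLOW[S]={$,a,b}  FOLLOW[A]={$,a,b}  FOLLOW[B]={$,a,b}  FOLLOW[C]={b}

FOLLOW(B) = ["$", "a", "b"]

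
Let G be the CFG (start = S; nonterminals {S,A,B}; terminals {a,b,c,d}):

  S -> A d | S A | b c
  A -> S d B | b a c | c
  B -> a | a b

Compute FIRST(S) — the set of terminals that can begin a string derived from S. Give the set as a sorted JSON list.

FIRST sets, iterate to fixpoint:
[1]
  A via A→b a c: +{b}
  A via A→c: +{c}
  B via B→a: +{a}
  S via S→A d: +{b,c}
  FIRST[S]={b,c}  FIRST[A]={b,c}  FIRST[B]={a}
[2] — fixpoint
  FIRST[S]={b,c}  FIRST[A]={b,c}  FIRST[B]={a}

FIRST(S) = ["b", "c"]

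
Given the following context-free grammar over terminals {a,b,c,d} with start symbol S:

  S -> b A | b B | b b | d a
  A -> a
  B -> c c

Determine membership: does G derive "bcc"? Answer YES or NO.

Convert to CNF:
  S -> T1 A | T1 B | T1 T1 | T2 T3
  A -> a
  B -> T0 T0
  T0 -> c
  T1 -> b
  T2 -> d
  T3 -> a

CYK table (by increasing span):
  cell(0,0) b: {T1}  orig:{}
  cell(1,1) c: {T0}  orig:{}
  cell(2,2) c: {T0}  orig:{}
  cell(0,1) bc: ∅
  cell(1,2) cc: {B}
  cell(0,2) bcc: {S}

S ∈ T[0,2] ⇒ YES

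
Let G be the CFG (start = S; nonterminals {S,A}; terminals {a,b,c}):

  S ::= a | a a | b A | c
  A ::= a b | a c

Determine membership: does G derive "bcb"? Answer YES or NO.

CNF form of G:
  S -> T0 T0 | T1 A | a | c
  A -> T0 T1 | T0 T2
  T0 -> a
  T1 -> b
  T2 -> c

Fill CYK table bottom-up:
  cell(0,0) b: {T1}  orig:{}
  cell(1,1) c: {S,T2}  orig:{S}
  cell(2,2) b: {T1}  orig:{}
  cell(0,1) bc: ∅
  cell(1,2) cb: ∅
  cell(0,2) bcb: ∅

S ∉ T[0,2] ⇒ NO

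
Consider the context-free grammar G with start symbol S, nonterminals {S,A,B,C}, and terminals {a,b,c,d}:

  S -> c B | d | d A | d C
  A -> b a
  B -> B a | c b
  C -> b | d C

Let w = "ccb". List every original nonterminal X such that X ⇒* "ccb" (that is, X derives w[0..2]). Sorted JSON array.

CNF form of G:
  S -> T2 B | T3 A | T3 C | d
  A -> T0 T1
  B -> B T1 | T2 T0
  C -> T3 C | b
  T0 -> b
  T1 -> a
  T2 -> c
  T3 -> d

CYK table (by increasing span) — only the sub-triangle for w[0..2]:
  T[0,0] 'c' = {T2}  orig:{}
  T[1,1] 'c' = {T2}  orig:{}
  T[2,2] 'b' = {C,T0}  orig:{C}
  T[0,1] 'cc' = ∅
  T[1,2] 'cb' = {B}
  T[0,2] 'ccb' = {S}

Original NTs in T[0,2] deriving "ccb": ["S"]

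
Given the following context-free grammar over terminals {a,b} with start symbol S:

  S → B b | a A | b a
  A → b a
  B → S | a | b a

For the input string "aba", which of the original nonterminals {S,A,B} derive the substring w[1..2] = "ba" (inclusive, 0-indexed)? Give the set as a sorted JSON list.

CNF form of G:
  S -> B T0 | T0 T1 | T1 A
  A -> T0 T1
  B -> B T0 | T0 T1 | T1 A | a
  T0 -> b
  T1 -> a

Fill CYK table bottom-up, restricted to cells inside w[1..2]:
  cell(1,1) b: {T0}  orig:{}
  cell(2,2) a: {B,T1}  orig:{B}
  cell(1,2) ba: {A,B,S}

Original NTs in T[1,2] deriving "ba": ["A", "B", "S"]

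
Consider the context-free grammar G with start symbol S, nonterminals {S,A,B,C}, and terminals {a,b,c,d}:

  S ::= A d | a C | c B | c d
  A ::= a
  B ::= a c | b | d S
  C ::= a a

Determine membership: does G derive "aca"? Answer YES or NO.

Convert to CNF:
  S -> A T2 | T0 C | T1 B | T1 T2
  A -> a
  B -> T0 T1 | T2 S | b
  C -> T0 T0
  T0 -> a
  T1 -> c
  T2 -> d

CYK fill:
  T[0,0] 'a' = {A,T0}  orig:{A}
  T[1,1] 'c' = {T1}  orig:{}
  T[2,2] 'a' = {A,T0}  orig:{A}
  T[0,1] 'ac' = {B}
  T[1,2] 'ca' = ∅
  T[0,2] 'aca' = ∅

S ∉ T[0,2] ⇒ NO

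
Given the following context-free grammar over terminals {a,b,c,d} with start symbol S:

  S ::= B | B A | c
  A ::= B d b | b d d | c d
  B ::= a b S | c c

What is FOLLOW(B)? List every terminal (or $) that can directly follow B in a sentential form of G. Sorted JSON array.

Compute FIRST by fixpoint:
[1]
  A via A→b d d: +{b}
  A via A→c d: +{c}
  B via B→a b S: +{a}
  B via B→c c: +{c}
  S via S→B: +{a,c}
  FIRST[S]={a,c}  FIRST[A]={b,c}  FIRST[B]={a,c}
[2]
  A via A→B d b: +{a}
  FIRST[S]={a,c}  FIRST[A]={a,b,c}  FIRST[B]={a,c}
[3] (no change)
  FIRST[S]={a,c}  FIRST[A]={a,b,c}  FIRST[B]={a,c}

Compute FOLLOW by fixpoint:
initialize: $ ∈ FOLLOW(S)
pass 1:
  A→B d b: FOLLOW(B) ⊇ FIRST(d) = {d}; new: +{d}
  B→a b S: FOLLOW(S) ⊇ FOLLOW(B) ⊇ {d}; new: +{d}
  S→B: FOLLOW(B) ⊇ FOLLOW(S) ⊇ {$,d}; new: +{$}
  S→B A: FOLLOW(B) ⊇ FIRST(A) = {a,b,c}; new: +{a,b,c}
  S→B A: FOLLOW(A) ⊇ FOLLOW(S) ⊇ {$,d}; new: +{$,d}
  FOLLOW[S]={$,d}  FOLLOW[A]={$,d}  FOLLOW[B]={$,a,b,c,d}
pass 2:
  B→a b S: FOLLOW(S) ⊇ FOLLOW(B) ⊇ {$,a,b,c,d}; new: +{a,b,c}
  S→B A: FOLLOW(A) ⊇ FOLLOW(S) ⊇ {$,a,b,c,d}; new: +{a,b,c}
  FOLLOW[S]={$,a,b,c,d}  FOLLOW[A]={$,a,b,c,d}  FOLLOW[B]={$,a,b,c,d}
pass 3: (stable)
  FOLLOW[S]={$,a,b,c,d}  FOLLOW[A]={$,a,b,c,d}  FOLLOW[B]={$,a,b,c,d}

FOLLOW(B) = ["$", "a", "b", "c", "d"]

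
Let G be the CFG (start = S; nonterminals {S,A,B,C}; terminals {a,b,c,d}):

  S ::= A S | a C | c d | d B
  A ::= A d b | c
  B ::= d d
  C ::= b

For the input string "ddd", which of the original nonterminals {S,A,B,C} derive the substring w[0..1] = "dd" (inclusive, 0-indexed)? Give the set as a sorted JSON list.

CNF form of G:
  S -> A S | T0 B | T2 C | T3 T0
  A -> A X4 | c
  B -> T0 T0
  C -> b
  T0 -> d
  T1 -> b
  T2 -> a
  T3 -> c
  X4 -> T0 T1

CYK table (by increasing span) — only the sub-triangle for w[0..1]:
  T[0,0] 'd' = {T0}  orig:{}
  T[1,1] 'd' = {T0}  orig:{}
  T[0,1] 'dd' = {B}

Original NTs in T[0,1] deriving "dd": ["B"]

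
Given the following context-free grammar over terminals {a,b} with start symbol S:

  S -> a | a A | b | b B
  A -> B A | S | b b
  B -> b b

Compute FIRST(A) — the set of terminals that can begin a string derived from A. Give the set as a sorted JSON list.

Compute FIRST by fixpoint:
iter 1:
  A via A→b b: +{b}
  B via B→b b: +{b}
  S via S→a: +{a}
  S via S→b: +{b}
  FIRST(S)={a,b}  FIRST(A)={b}  FIRST(B)={b}
iter 2:
  A via A→S: +{a}
  FIRST(S)={a,b}  FIRST(A)={a,b}  FIRST(B)={b}
iter 3: (stable)
  FIRST(S)={a,b}  FIRST(A)={a,b}  FIRST(B)={b}

FIRST(A) = ["a", "b"]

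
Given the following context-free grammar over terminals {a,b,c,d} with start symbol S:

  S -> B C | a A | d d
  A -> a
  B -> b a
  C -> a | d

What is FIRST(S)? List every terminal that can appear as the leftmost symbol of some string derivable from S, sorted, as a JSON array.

FIRST sets, iterate to fixpoint:
[1]
  A via A→a: +{a}
  B via B→b a: +{b}
  C via C→a: +{a}
  C via C→d: +{d}
  S via S→B C: +{b}
  S via S→a A: +{a}
  S via S→d d: +{d}
  S: {a,b,d}  A: {a}  B: {b}  C: {a,d}
[2] (no change)
  S: {a,b,d}  A: {a}  B: {b}  C: {a,d}

FIRST(S) = ["a", "b", "d"]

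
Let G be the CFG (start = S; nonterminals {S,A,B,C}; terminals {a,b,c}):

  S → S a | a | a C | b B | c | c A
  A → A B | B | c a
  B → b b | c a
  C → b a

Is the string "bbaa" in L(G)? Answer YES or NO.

Convert to CNF:
  S -> S T2 | T0 B | T1 A | T2 C | a | c
  A -> A B | T0 T0 | T1 T2
  B -> T0 T0 | T1 T2
  C -> T0 T2
  T0 -> b
  T1 -> c
  T2 -> a

CYK fill:
  T[0,0] 'b' = {T0}  orig:{}
  T[1,1] 'b' = {T0}  orig:{}
  T[2,2] 'a' = {S,T2}  orig:{S}
  T[3,3] 'a' = {S,T2}  orig:{S}
  T[0,1] 'bb' = {A,B}
  T[1,2] 'ba' = {C}
  T[2,3] 'aa' = {S}
  T[0,2] 'bba' = ∅
  T[1,3] 'baa' = ∅
  T[0,3] 'bbaa' = ∅

S ∉ T[0,3] ⇒ NO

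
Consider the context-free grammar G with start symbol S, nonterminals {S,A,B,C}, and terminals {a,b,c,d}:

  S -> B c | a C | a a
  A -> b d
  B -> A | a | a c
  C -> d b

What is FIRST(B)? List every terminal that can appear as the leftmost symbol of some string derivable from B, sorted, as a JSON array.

FIRST iteration:
iter 1:
  A via A→b d: +{b}
  B via B→A: +{b}
  B via B→a: +{a}
  C via C→d b: +{d}
  S via S→B c: +{a,b}
  S: {a,b}  A: {b}  B: {a,b}  C: {d}
iter 2: done
  S: {a,b}  A: {b}  B: {a,b}  C: {d}

FIRST(B) = ["a", "b"]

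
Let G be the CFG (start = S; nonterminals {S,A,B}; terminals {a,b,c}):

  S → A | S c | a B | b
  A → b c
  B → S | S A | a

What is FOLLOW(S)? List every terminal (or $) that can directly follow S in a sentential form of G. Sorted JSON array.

FIRST iteration:
pass 1:
  A via A→b c: +{b}
  B via B→a: +{a}
  S via S→A: +{b}
  S via S→a B: +{a}
  FIRST(S)={a,b}  FIRST(A)={b}  FIRST(B)={a}
pass 2:
  B via B→S: +{b}
  FIRST(S)={a,b}  FIRST(A)={b}  FIRST(B)={a,b}
pass 3: — fixpoint
  FIRST(S)={a,b}  FIRST(A)={b}  FIRST(B)={a,b}

Compute FOLLOW by fixpoint:
FOLLOW(S) := {$}
pass 1:
  B→S A: FOLLOW(S) ⊇ FIRST(A) = {b}; new: +{b}
  S→A: FOLLOW(A) ⊇ FOLLOW(S) ⊇ {$,b}; new: +{$,b}
  S→S c: FOLLOW(S) ⊇ FIRST(c) = {c}; new: +{c}
  S→a B: FOLLOW(B) ⊇ FOLLOW(S) ⊇ {$,b,c}; new: +{$,b,c}
  FOLLOW[S]={$,b,c}  FOLLOW[A]={$,b}  FOLLOW[B]={$,b,c}
pass 2:
  B→S A: FOLLOW(A) ⊇ FOLLOW(B) ⊇ {$,b,c}; new: +{c}
  FOLLOW[S]={$,b,c}  FOLLOW[A]={$,b,c}  FOLLOW[B]={$,b,c}
pass 3: done
  FOLLOW[S]={$,b,c}  FOLLOW[A]={$,b,c}  FOLLOW[B]={$,b,c}

FOLLOW(S) = ["$", "b", "c"]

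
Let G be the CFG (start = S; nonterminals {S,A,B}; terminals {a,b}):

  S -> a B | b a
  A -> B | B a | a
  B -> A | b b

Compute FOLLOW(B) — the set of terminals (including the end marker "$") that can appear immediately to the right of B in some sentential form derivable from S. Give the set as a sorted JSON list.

FIRST sets, iterate to fixpoint:
round 1:
  A via A→a: +{a}
  B via B→A: +{a}
  B via B→b b: +{b}
  S via S→a B: +{a}
  S via S→b a: +{b}
  FIRST(S)={a,b}  FIRST(A)={a}  FIRST(B)={a,b}
round 2:
  A via A→B: +{b}
  FIRST(S)={a,b}  FIRST(A)={a,b}  FIRST(B)={a,b}
round 3: (no change)
  FIRST(S)={a,b}  FIRST(A)={a,b}  FIRST(B)={a,b}

Compute FOLLOW by fixpoint:
initialize: $ ∈ FOLLOW(S)
iter 1:
  A→B a: FOLLOW(B) ⊇ FIRST(a) = {a}; new: +{a}
  B→A: FOLLOW(A) ⊇ FOLLOW(B) ⊇ {a}; new: +{a}
  S→a B: FOLLOW(B) ⊇ FOLLOW(S) ⊇ {$}; new: +{$}
  FOLLOW(S)={$}  FOLLOW(A)={a}  FOLLOW(B)={$,a}
iter 2:
  B→A: FOLLOW(A) ⊇ FOLLOW(B) ⊇ {$,a}; new: +{$}
  FOLLOW(S)={$}  FOLLOW(A)={$,a}  FOLLOW(B)={$,a}
iter 3: done
  FOLLOW(S)={$}  FOLLOW(A)={$,a}  FOLLOW(B)={$,a}

FOLLOW(B) = ["$", "a"]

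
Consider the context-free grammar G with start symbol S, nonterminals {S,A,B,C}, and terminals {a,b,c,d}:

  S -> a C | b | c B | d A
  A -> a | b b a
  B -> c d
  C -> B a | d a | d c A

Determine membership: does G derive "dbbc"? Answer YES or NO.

Convert to CNF:
  S -> T1 C | T2 B | T3 A | b
  A -> T0 X4 | a
  B -> T2 T3
  C -> B T1 | T3 T1 | T3 X5
  T0 -> b
  T1 -> a
  T2 -> c
  T3 -> d
  X4 -> T0 T1
  X5 -> T2 A

Fill CYK table bottom-up:
  [0..0]={T3}  "d"  orig:{}
  [1..1]={S,T0}  "b"  orig:{S}
  [2..2]={S,T0}  "b"  orig:{S}
  [3..3]={T2}  "c"  orig:{}
  [0..1]=∅  "db"
  [1..2]=∅  "bb"
  [2..3]=∅  "bc"
  [0..2]=∅  "dbb"
  [1..3]=∅  "bbc"
  [0..3]=∅  "dbbc"

S ∉ T[0,3] ⇒ NO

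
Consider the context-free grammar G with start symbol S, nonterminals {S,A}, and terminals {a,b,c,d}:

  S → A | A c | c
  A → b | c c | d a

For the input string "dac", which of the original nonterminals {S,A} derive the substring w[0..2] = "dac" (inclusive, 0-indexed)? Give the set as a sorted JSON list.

CNF form of G:
  S -> A T0 | T0 T0 | T1 T2 | b | c
  A -> T0 T0 | T1 T2 | b
  T0 -> c
  T1 -> d
  T2 -> a

CYK fill (cells [i..j] with 0 ≤ i ≤ j ≤ 2 only):
  T[0,0] 'd' = {T1}  orig:{}
  T[1,1] 'a' = {T2}  orig:{}
  T[2,2] 'c' = {S,T0}  orig:{S}
  T[0,1] 'da' = {A,S}
  T[1,2] 'ac' = ∅
  T[0,2] 'dac' = {S}

Original NTs in T[0,2] deriving "dac": ["S"]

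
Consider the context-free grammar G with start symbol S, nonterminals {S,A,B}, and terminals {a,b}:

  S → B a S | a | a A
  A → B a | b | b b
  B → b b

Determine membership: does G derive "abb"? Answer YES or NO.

CNF form of G:
  S -> B X2 | T0 A | a
  A -> B T0 | T1 T1 | b
  B -> T1 T1
  T0 -> a
  T1 -> b
  X2 -> T0 S

CYK fill:
  [0..0]={S,T0}  "a"  orig:{S}
  [1..1]={A,T1}  "b"  orig:{A}
  [2..2]={A,T1}  "b"  orig:{A}
  [0..1]={S}  "ab"
  [1..2]={A,B}  "bb"
  [0..2]={S}  "abb"

S ∈ T[0,2] ⇒ YES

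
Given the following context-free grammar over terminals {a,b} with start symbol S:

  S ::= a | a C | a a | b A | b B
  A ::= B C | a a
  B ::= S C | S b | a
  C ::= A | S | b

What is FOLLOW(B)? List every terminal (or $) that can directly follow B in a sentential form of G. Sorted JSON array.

Compute FIRST by fixpoint:
iter 1:
  A via A→a a: +{a}
  B via B→a: +{a}
  C via C→A: +{a}
  C via C→b: +{b}
  S via S→a: +{a}
  S via S→b A: +{b}
  FIRST[S]={a,b}  FIRST[A]={a}  FIRST[B]={a}  FIRST[C]={a,b}
iter 2:
  B via B→S C: +{b}
  FIRST[S]={a,b}  FIRST[A]={a}  FIRST[B]={a,b}  FIRST[C]={a,b}
iter 3:
  A via A→B C: +{b}
  FIRST[S]={a,b}  FIRST[A]={a,b}  FIRST[B]={a,b}  FIRST[C]={a,b}
iter 4: — fixpoint
  FIRST[S]={a,b}  FIRST[A]={a,b}  FIRST[B]={a,b}  FIRST[C]={a,b}

Compute FOLLOW by fixpoint:
FOLLOW(S) := {$}
[1]
  A→B C: FOLLOW(B) ⊇ FIRST(C) = {a,b}; new: +{a,b}
  B→S C: FOLLOW(S) ⊇ FIRST(C) = {a,b}; new: +{a,b}
  B→S C: FOLLOW(C) ⊇ FOLLOW(B) ⊇ {a,b}; new: +{a,b}
  C→A: FOLLOW(A) ⊇ FOLLOW(C) ⊇ {a,b}; new: +{a,b}
  S→a C: FOLLOW(C) ⊇ FOLLOW(S) ⊇ {$,a,b}; new: +{$}
  S→b A: FOLLOW(A) ⊇ FOLLOW(S) ⊇ {$,a,b}; new: +{$}
  S→b B: FOLLOW(B) ⊇ FOLLOW(S) ⊇ {$,a,b}; new: +{$}
  FOLLOW[S]={$,a,b}  FOLLOW[A]={$,a,b}  FOLLOW[B]={$,a,b}  FOLLOW[C]={$,a,b}
[2] (stable)
  FOLLOW[S]={$,a,b}  FOLLOW[A]={$,a,b}  FOLLOW[B]={$,a,b}  FOLLOW[C]={$,a,b}

FOLLOW(B) = ["$", "a", "b"]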